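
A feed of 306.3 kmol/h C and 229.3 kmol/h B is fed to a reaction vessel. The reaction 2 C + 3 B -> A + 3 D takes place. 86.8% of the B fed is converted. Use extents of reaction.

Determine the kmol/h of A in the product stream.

66.3 kmol/h

B reacted = 0.868 × 229.3 = 199 kmol/h; ν_B = −3, so ξ = 199/3 = 66.34 kmol/h.
Outlet amounts (n = n₀ + ν ξ):
  C: 306.3 − 2(66.34) = 173.6
  B: 229.3 − 3(66.34) = 30.27
  A: 0 + 1(66.34) = 66.34
  D: 0 + 3(66.34) = 199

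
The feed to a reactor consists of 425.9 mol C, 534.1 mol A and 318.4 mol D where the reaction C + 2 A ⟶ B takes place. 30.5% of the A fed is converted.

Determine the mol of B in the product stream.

A reacted = 0.305 × 534.1 = 162.9 mol; ν_A = −2, so ξ = 162.9/2 = 81.45 mol.
Outlet amounts (n = n₀ + ν ξ):
  C: 425.9 − 1(81.45) = 344.4
  A: 534.1 − 2(81.45) = 371.2
  B: 0 + 1(81.45) = 81.45
  D: 318.4 (inert)

81.5 mol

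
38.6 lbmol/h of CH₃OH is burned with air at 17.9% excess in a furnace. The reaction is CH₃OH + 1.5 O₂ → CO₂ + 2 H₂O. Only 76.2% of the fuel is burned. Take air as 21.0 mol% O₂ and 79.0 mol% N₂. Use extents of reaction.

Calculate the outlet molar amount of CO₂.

Stoichiometric O₂ = 1.5 × 38.6 = 57.9 lbmol/h; O₂ fed = 57.9 × 1.179 = 68.26 lbmol/h.
N₂ fed = 68.26 × 79/21 = 256.8 lbmol/h.
Fuel reacted = 0.762 × 38.6 → ξ = 29.41 lbmol/h.
Outlet (n = n₀ + ν ξ):
  CH₃OH: 38.6 − 1(29.41) = 9.187
  O₂: 68.26 − 1.5(29.41) = 24.14
  N₂: 256.8 (inert)
  CO₂: 0 + 1(29.41) = 29.41
  H₂O: 0 + 2(29.41) = 58.83

29.4 lbmol/h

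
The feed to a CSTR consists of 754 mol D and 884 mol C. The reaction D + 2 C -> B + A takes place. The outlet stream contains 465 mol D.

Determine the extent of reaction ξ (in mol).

For D: n = n₀ − 1ξ → 465 = 754 − 1ξ, giving ξ = 289 mol.
Outlet amounts (n = n₀ + ν ξ):
  D: 754 − 1(289) = 465
  C: 884 − 2(289) = 306
  B: 0 + 1(289) = 289
  A: 0 + 1(289) = 289

ξ = 289 mol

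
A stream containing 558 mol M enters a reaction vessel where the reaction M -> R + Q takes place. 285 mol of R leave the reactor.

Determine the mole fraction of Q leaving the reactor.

For R: n = n₀ + 1ξ → 285 = 0 + 1ξ, giving ξ = 285 mol.
Outlet amounts (n = n₀ + ν ξ):
  M: 558 − 1(285) = 273
  R: 0 + 1(285) = 285
  Q: 0 + 1(285) = 285
Total out = 843 mol; y_Q = 285 / 843 = 0.3381.

0.338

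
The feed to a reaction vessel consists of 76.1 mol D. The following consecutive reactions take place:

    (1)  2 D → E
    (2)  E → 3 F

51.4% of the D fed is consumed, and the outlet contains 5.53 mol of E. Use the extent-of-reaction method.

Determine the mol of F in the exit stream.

Conversion of D: D consumed = 2ξ₁ = 0.514 × 76.1 → ξ₁ = 19.56 mol.
E balance: n_E = 0 + 1ξ₁ − 1ξ₂ = 5.53 → ξ₂ = (1·19.56 − 5.53)/1 = 14.03 mol.
Outlet amounts (n = n₀ + Σ ν·ξ):
  D: 76.1 − 2(19.56) = 36.98
  E: 0 + 1(19.56) − 1(14.03) = 5.53
  F: 0 + 3(14.03) = 42.08

42.1 mol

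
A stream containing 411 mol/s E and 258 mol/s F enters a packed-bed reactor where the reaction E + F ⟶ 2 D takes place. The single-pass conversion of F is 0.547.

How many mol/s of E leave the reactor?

F reacted = 0.547 × 258 = 141.1 mol/s; ν_F = −1, so ξ = 141.1/1 = 141.1 mol/s.
Outlet amounts (n = n₀ + ν ξ):
  E: 411 − 1(141.1) = 269.9
  F: 258 − 1(141.1) = 116.9
  D: 0 + 2(141.1) = 282.3

270 mol/s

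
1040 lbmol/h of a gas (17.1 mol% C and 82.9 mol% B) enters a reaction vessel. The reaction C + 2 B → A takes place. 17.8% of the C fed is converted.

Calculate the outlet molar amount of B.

799 lbmol/h

C reacted = 0.178 × 177.8 = 31.66 lbmol/h; ν_C = −1, so ξ = 31.66/1 = 31.66 lbmol/h.
Outlet amounts (n = n₀ + ν ξ):
  C: 177.8 − 1(31.66) = 146.2
  B: 862.2 − 2(31.66) = 798.8
  A: 0 + 1(31.66) = 31.66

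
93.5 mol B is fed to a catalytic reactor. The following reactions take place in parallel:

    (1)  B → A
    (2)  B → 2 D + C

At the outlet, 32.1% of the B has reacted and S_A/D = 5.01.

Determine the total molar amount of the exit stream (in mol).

98.9 mol

Conversion of B: B consumed = 0.321 × 93.5 = 30.01 mol = 1ξ₁ + 1ξ₂.
Selectivity: 1ξ₁ / (2ξ₂) = 5.01 → ξ₁ = 10.02 ξ₂.
Substitute: (1·10.02 + 1) ξ₂ = 30.01 → ξ₂ = 2.724 mol, ξ₁ = 27.29 mol.
Outlet amounts (n = n₀ + Σ ν·ξ):
  B: 93.5 − 1(27.29) − 1(2.724) = 63.49
  A: 0 + 1(27.29) = 27.29
  D: 0 + 2(2.724) = 5.447
  C: 0 + 1(2.724) = 2.724
Total out = 63.49 + 27.29 + 5.447 + 2.724 = 98.95 mol.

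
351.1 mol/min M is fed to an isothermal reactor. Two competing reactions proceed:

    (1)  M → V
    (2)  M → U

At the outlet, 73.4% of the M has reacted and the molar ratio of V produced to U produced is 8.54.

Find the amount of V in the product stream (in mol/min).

Conversion of M: M consumed = 0.734 × 351.1 = 257.7 mol/min = 1ξ₁ + 1ξ₂.
Selectivity: 1ξ₁ / (1ξ₂) = 8.54 → ξ₁ = 8.54 ξ₂.
Substitute: (1·8.54 + 1) ξ₂ = 257.7 → ξ₂ = 27.01 mol/min, ξ₁ = 230.7 mol/min.
Outlet amounts (n = n₀ + Σ ν·ξ):
  M: 351.1 − 1(230.7) − 1(27.01) = 93.39
  V: 0 + 1(230.7) = 230.7
  U: 0 + 1(27.01) = 27.01

231 mol/min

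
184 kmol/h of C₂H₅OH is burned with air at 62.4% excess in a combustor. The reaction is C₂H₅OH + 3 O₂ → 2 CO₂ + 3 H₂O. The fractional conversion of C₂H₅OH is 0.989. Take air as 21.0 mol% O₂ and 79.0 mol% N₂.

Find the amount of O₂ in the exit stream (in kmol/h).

Stoichiometric O₂ = 3 × 184 = 552 kmol/h; O₂ fed = 552 × 1.624 = 896.4 kmol/h.
N₂ fed = 896.4 × 79/21 = 3372 kmol/h.
Fuel reacted = 0.989 × 184 → ξ = 182 kmol/h.
Outlet (n = n₀ + ν ξ):
  C₂H₅OH: 184 − 1(182) = 2.024
  O₂: 896.4 − 3(182) = 350.5
  N₂: 3372 (inert)
  CO₂: 0 + 2(182) = 364
  H₂O: 0 + 3(182) = 545.9

351 kmol/h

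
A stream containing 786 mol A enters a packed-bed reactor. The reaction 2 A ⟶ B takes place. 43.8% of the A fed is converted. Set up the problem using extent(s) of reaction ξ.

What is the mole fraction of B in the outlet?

A reacted = 0.438 × 786 = 344.3 mol; ν_A = −2, so ξ = 344.3/2 = 172.1 mol.
Outlet amounts (n = n₀ + ν ξ):
  A: 786 − 2(172.1) = 441.7
  B: 0 + 1(172.1) = 172.1
Total out = 613.9 mol; y_B = 172.1 / 613.9 = 0.2804.

0.28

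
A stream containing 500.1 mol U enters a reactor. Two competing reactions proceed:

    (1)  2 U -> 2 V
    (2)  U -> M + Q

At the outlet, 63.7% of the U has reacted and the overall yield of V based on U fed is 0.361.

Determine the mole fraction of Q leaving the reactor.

0.216

Yield of V: 2ξ₁ / 500.1 = 0.361 → ξ₁ = 90.27 mol.
Conversion of U: 2ξ₁ + 1ξ₂ = 0.637 × 500.1 = 318.6 → ξ₂ = 138 mol.
Outlet amounts (n = n₀ + Σ ν·ξ):
  U: 500.1 − 2(90.27) − 1(138) = 181.5
  V: 0 + 2(90.27) = 180.5
  M: 0 + 1(138) = 138
  Q: 0 + 1(138) = 138
Total out = 638.1 mol; y_Q = 138 / 638.1 = 0.2163.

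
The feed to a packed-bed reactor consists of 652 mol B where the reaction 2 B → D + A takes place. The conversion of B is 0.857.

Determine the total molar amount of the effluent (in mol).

652 mol

B reacted = 0.857 × 652 = 558.8 mol; ν_B = −2, so ξ = 558.8/2 = 279.4 mol.
Outlet amounts (n = n₀ + ν ξ):
  B: 652 − 2(279.4) = 93.24
  D: 0 + 1(279.4) = 279.4
  A: 0 + 1(279.4) = 279.4
Total out = 93.24 + 279.4 + 279.4 = 652 mol.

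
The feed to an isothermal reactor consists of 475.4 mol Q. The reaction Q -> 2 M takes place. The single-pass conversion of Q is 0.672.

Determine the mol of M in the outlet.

Q reacted = 0.672 × 475.4 = 319.5 mol; ν_Q = −1, so ξ = 319.5/1 = 319.5 mol.
Outlet amounts (n = n₀ + ν ξ):
  Q: 475.4 − 1(319.5) = 155.9
  M: 0 + 2(319.5) = 638.9

639 mol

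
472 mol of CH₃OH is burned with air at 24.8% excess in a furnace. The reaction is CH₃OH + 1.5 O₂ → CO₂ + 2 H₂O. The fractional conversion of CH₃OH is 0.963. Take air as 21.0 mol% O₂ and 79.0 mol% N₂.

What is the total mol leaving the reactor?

Stoichiometric O₂ = 1.5 × 472 = 708 mol; O₂ fed = 708 × 1.248 = 883.6 mol.
N₂ fed = 883.6 × 79/21 = 3324 mol.
Fuel reacted = 0.963 × 472 → ξ = 454.5 mol.
Outlet (n = n₀ + ν ξ):
  CH₃OH: 472 − 1(454.5) = 17.46
  O₂: 883.6 − 1.5(454.5) = 201.8
  N₂: 3324 (inert)
  CO₂: 0 + 1(454.5) = 454.5
  H₂O: 0 + 2(454.5) = 909.1
Total out = 17.46 + 201.8 + 3324 + 454.5 + 909.1 = 4907 mol.

4910 mol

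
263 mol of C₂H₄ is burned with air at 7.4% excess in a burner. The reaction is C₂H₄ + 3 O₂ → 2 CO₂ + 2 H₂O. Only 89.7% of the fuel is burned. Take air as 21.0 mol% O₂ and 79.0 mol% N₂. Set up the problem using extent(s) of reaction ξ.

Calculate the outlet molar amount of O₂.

140 mol

Stoichiometric O₂ = 3 × 263 = 789 mol; O₂ fed = 789 × 1.074 = 847.4 mol.
N₂ fed = 847.4 × 79/21 = 3188 mol.
Fuel reacted = 0.897 × 263 → ξ = 235.9 mol.
Outlet (n = n₀ + ν ξ):
  C₂H₄: 263 − 1(235.9) = 27.09
  O₂: 847.4 − 3(235.9) = 139.7
  N₂: 3188 (inert)
  CO₂: 0 + 2(235.9) = 471.8
  H₂O: 0 + 2(235.9) = 471.8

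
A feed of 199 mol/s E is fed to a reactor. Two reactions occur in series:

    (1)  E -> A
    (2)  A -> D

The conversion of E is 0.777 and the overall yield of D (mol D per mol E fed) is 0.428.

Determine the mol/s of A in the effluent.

69.5 mol/s

Conversion of E: E consumed = 1ξ₁ = 0.777 × 199 → ξ₁ = 154.6 mol/s.
Yield of D: 1ξ₂ / 199 = 0.428 → ξ₂ = 85.17 mol/s.
Outlet amounts (n = n₀ + Σ ν·ξ):
  E: 199 − 1(154.6) = 44.38
  A: 0 + 1(154.6) − 1(85.17) = 69.45
  D: 0 + 1(85.17) = 85.17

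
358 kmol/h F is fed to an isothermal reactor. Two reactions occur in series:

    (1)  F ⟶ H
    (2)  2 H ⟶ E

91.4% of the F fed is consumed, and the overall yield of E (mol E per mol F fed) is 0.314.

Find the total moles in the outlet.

Conversion of F: F consumed = 1ξ₁ = 0.914 × 358 → ξ₁ = 327.2 kmol/h.
Yield of E: 1ξ₂ / 358 = 0.314 → ξ₂ = 112.4 kmol/h.
Outlet amounts (n = n₀ + Σ ν·ξ):
  F: 358 − 1(327.2) = 30.79
  H: 0 + 1(327.2) − 2(112.4) = 102.4
  E: 0 + 1(112.4) = 112.4
Total out = 30.79 + 102.4 + 112.4 = 245.6 kmol/h.

246 kmol/h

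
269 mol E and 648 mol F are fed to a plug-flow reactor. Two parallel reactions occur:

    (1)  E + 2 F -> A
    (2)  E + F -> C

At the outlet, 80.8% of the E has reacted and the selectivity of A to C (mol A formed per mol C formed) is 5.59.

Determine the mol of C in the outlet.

Conversion of E: E consumed = 0.808 × 269 = 217.4 mol = 1ξ₁ + 1ξ₂.
Selectivity: 1ξ₁ / (1ξ₂) = 5.59 → ξ₁ = 5.59 ξ₂.
Substitute: (1·5.59 + 1) ξ₂ = 217.4 → ξ₂ = 32.98 mol, ξ₁ = 184.4 mol.
Outlet amounts (n = n₀ + Σ ν·ξ):
  E: 269 − 1(184.4) − 1(32.98) = 51.65
  F: 648 − 2(184.4) − 1(32.98) = 246.3
  A: 0 + 1(184.4) = 184.4
  C: 0 + 1(32.98) = 32.98

33 mol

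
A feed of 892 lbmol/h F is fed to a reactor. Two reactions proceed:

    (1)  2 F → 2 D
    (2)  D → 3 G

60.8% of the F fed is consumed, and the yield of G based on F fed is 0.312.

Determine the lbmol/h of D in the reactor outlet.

450 lbmol/h

Conversion of F: F consumed = 2ξ₁ = 0.608 × 892 → ξ₁ = 271.2 lbmol/h.
Yield of G: 3ξ₂ / 892 = 0.312 → ξ₂ = 92.77 lbmol/h.
Outlet amounts (n = n₀ + Σ ν·ξ):
  F: 892 − 2(271.2) = 349.7
  D: 0 + 2(271.2) − 1(92.77) = 449.6
  G: 0 + 3(92.77) = 278.3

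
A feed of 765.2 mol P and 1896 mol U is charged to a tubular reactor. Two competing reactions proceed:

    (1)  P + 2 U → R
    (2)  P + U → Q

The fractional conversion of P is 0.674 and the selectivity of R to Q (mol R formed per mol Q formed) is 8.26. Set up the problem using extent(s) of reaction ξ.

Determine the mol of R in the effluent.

460 mol

Conversion of P: P consumed = 0.674 × 765.2 = 515.7 mol = 1ξ₁ + 1ξ₂.
Selectivity: 1ξ₁ / (1ξ₂) = 8.26 → ξ₁ = 8.26 ξ₂.
Substitute: (1·8.26 + 1) ξ₂ = 515.7 → ξ₂ = 55.7 mol, ξ₁ = 460 mol.
Outlet amounts (n = n₀ + Σ ν·ξ):
  P: 765.2 − 1(460) − 1(55.7) = 249.5
  U: 1896 − 2(460) − 1(55.7) = 920.2
  R: 0 + 1(460) = 460
  Q: 0 + 1(55.7) = 55.7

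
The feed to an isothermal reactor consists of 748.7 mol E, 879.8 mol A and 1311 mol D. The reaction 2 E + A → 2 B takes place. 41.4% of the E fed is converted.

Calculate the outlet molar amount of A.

E reacted = 0.414 × 748.7 = 310 mol; ν_E = −2, so ξ = 310/2 = 155 mol.
Outlet amounts (n = n₀ + ν ξ):
  E: 748.7 − 2(155) = 438.7
  A: 879.8 − 1(155) = 724.8
  B: 0 + 2(155) = 310
  D: 1311 (inert)

725 mol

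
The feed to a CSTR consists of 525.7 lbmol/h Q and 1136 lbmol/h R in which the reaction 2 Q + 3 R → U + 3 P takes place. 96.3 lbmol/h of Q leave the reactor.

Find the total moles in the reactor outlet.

For Q: n = n₀ − 2ξ → 96.3 = 525.7 − 2ξ, giving ξ = 214.7 lbmol/h.
Outlet amounts (n = n₀ + ν ξ):
  Q: 525.7 − 2(214.7) = 96.3
  R: 1136 − 3(214.7) = 491.9
  U: 0 + 1(214.7) = 214.7
  P: 0 + 3(214.7) = 644.1
Total out = 96.3 + 491.9 + 214.7 + 644.1 = 1447 lbmol/h.

1450 lbmol/h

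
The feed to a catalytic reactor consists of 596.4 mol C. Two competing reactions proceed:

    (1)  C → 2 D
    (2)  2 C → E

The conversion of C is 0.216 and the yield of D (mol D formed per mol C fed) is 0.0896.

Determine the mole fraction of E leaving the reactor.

Yield of D: 2ξ₁ / 596.4 = 0.0896 → ξ₁ = 26.72 mol.
Conversion of C: 1ξ₁ + 2ξ₂ = 0.216 × 596.4 = 128.8 → ξ₂ = 51.05 mol.
Outlet amounts (n = n₀ + Σ ν·ξ):
  C: 596.4 − 1(26.72) − 2(51.05) = 467.6
  D: 0 + 2(26.72) = 53.44
  E: 0 + 1(51.05) = 51.05
Total out = 572.1 mol; y_E = 51.05 / 572.1 = 0.08924.

0.0892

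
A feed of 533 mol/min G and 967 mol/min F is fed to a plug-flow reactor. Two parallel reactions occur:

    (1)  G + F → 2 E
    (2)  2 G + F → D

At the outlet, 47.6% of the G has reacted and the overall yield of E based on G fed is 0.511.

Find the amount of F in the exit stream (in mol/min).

Yield of E: 2ξ₁ / 533 = 0.511 → ξ₁ = 136.2 mol/min.
Conversion of G: 1ξ₁ + 2ξ₂ = 0.476 × 533 = 253.7 → ξ₂ = 58.76 mol/min.
Outlet amounts (n = n₀ + Σ ν·ξ):
  G: 533 − 1(136.2) − 2(58.76) = 279.3
  F: 967 − 1(136.2) − 1(58.76) = 772.1
  E: 0 + 2(136.2) = 272.4
  D: 0 + 1(58.76) = 58.76

772 mol/min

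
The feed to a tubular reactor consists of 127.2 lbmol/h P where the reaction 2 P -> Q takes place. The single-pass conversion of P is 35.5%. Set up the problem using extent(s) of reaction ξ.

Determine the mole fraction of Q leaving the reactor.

P reacted = 0.355 × 127.2 = 45.16 lbmol/h; ν_P = −2, so ξ = 45.16/2 = 22.58 lbmol/h.
Outlet amounts (n = n₀ + ν ξ):
  P: 127.2 − 2(22.58) = 82.04
  Q: 0 + 1(22.58) = 22.58
Total out = 104.6 lbmol/h; y_Q = 22.58 / 104.6 = 0.2158.

0.216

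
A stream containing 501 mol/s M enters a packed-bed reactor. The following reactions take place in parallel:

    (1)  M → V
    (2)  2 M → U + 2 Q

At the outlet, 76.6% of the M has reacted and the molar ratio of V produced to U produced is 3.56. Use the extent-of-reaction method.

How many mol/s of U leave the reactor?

69 mol/s

Conversion of M: M consumed = 0.766 × 501 = 383.8 mol/s = 1ξ₁ + 2ξ₂.
Selectivity: 1ξ₁ / (1ξ₂) = 3.56 → ξ₁ = 3.56 ξ₂.
Substitute: (1·3.56 + 2) ξ₂ = 383.8 → ξ₂ = 69.02 mol/s, ξ₁ = 245.7 mol/s.
Outlet amounts (n = n₀ + Σ ν·ξ):
  M: 501 − 1(245.7) − 2(69.02) = 117.2
  V: 0 + 1(245.7) = 245.7
  U: 0 + 1(69.02) = 69.02
  Q: 0 + 2(69.02) = 138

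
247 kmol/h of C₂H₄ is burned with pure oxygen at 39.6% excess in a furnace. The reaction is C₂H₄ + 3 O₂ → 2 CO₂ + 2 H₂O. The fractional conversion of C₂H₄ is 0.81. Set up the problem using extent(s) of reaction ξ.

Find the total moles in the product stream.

1280 kmol/h

Stoichiometric O₂ = 3 × 247 = 741 kmol/h; O₂ fed = 741 × 1.396 = 1034 kmol/h.
Fuel reacted = 0.81 × 247 → ξ = 200.1 kmol/h.
Outlet (n = n₀ + ν ξ):
  C₂H₄: 247 − 1(200.1) = 46.93
  O₂: 1034 − 3(200.1) = 434.2
  CO₂: 0 + 2(200.1) = 400.1
  H₂O: 0 + 2(200.1) = 400.1
Total out = 46.93 + 434.2 + 400.1 + 400.1 = 1281 kmol/h.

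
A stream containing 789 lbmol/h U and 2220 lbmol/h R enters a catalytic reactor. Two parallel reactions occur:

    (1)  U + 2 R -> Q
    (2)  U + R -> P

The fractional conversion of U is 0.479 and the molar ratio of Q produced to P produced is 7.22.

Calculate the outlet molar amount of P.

Conversion of U: U consumed = 0.479 × 789 = 377.9 lbmol/h = 1ξ₁ + 1ξ₂.
Selectivity: 1ξ₁ / (1ξ₂) = 7.22 → ξ₁ = 7.22 ξ₂.
Substitute: (1·7.22 + 1) ξ₂ = 377.9 → ξ₂ = 45.98 lbmol/h, ξ₁ = 332 lbmol/h.
Outlet amounts (n = n₀ + Σ ν·ξ):
  U: 789 − 1(332) − 1(45.98) = 411.1
  R: 2220 − 2(332) − 1(45.98) = 1510
  Q: 0 + 1(332) = 332
  P: 0 + 1(45.98) = 45.98

46 lbmol/h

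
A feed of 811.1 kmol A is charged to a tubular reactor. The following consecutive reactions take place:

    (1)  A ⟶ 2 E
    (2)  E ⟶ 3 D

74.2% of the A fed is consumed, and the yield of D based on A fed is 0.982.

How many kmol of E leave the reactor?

938 kmol

Conversion of A: A consumed = 1ξ₁ = 0.742 × 811.1 → ξ₁ = 601.8 kmol.
Yield of D: 3ξ₂ / 811.1 = 0.982 → ξ₂ = 265.5 kmol.
Outlet amounts (n = n₀ + Σ ν·ξ):
  A: 811.1 − 1(601.8) = 209.3
  E: 0 + 2(601.8) − 1(265.5) = 938.2
  D: 0 + 3(265.5) = 796.5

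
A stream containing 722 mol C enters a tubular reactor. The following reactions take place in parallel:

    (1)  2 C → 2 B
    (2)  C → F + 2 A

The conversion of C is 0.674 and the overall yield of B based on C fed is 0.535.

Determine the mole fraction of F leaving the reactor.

0.109

Yield of B: 2ξ₁ / 722 = 0.535 → ξ₁ = 193.1 mol.
Conversion of C: 2ξ₁ + 1ξ₂ = 0.674 × 722 = 486.6 → ξ₂ = 100.4 mol.
Outlet amounts (n = n₀ + Σ ν·ξ):
  C: 722 − 2(193.1) − 1(100.4) = 235.4
  B: 0 + 2(193.1) = 386.3
  F: 0 + 1(100.4) = 100.4
  A: 0 + 2(100.4) = 200.7
Total out = 922.7 mol; y_F = 100.4 / 922.7 = 0.1088.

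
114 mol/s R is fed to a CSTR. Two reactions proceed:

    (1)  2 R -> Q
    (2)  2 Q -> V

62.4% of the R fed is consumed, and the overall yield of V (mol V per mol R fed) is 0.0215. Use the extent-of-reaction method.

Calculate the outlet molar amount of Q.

30.7 mol/s

Conversion of R: R consumed = 2ξ₁ = 0.624 × 114 → ξ₁ = 35.57 mol/s.
Yield of V: 1ξ₂ / 114 = 0.0215 → ξ₂ = 2.451 mol/s.
Outlet amounts (n = n₀ + Σ ν·ξ):
  R: 114 − 2(35.57) = 42.86
  Q: 0 + 1(35.57) − 2(2.451) = 30.67
  V: 0 + 1(2.451) = 2.451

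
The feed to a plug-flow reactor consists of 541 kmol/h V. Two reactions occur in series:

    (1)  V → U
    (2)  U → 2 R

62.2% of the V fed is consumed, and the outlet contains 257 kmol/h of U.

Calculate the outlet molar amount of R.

Conversion of V: V consumed = 1ξ₁ = 0.622 × 541 → ξ₁ = 336.5 kmol/h.
U balance: n_U = 0 + 1ξ₁ − 1ξ₂ = 257 → ξ₂ = (1·336.5 − 257)/1 = 79.5 kmol/h.
Outlet amounts (n = n₀ + Σ ν·ξ):
  V: 541 − 1(336.5) = 204.5
  U: 0 + 1(336.5) − 1(79.5) = 257
  R: 0 + 2(79.5) = 159

159 kmol/h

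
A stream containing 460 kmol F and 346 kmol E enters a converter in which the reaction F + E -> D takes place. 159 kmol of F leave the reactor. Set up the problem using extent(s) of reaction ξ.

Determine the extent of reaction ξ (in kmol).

ξ = 301 kmol

For F: n = n₀ − 1ξ → 159 = 460 − 1ξ, giving ξ = 301 kmol.
Outlet amounts (n = n₀ + ν ξ):
  F: 460 − 1(301) = 159
  E: 346 − 1(301) = 45
  D: 0 + 1(301) = 301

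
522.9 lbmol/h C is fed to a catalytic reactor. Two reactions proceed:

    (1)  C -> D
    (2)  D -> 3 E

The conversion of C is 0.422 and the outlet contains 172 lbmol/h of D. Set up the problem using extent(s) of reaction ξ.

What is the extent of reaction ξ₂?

ξ₂ = 48.7 lbmol/h

Conversion of C: C consumed = 1ξ₁ = 0.422 × 522.9 → ξ₁ = 220.7 lbmol/h.
D balance: n_D = 0 + 1ξ₁ − 1ξ₂ = 172 → ξ₂ = (1·220.7 − 172)/1 = 48.66 lbmol/h.
Outlet amounts (n = n₀ + Σ ν·ξ):
  C: 522.9 − 1(220.7) = 302.2
  D: 0 + 1(220.7) − 1(48.66) = 172
  E: 0 + 3(48.66) = 146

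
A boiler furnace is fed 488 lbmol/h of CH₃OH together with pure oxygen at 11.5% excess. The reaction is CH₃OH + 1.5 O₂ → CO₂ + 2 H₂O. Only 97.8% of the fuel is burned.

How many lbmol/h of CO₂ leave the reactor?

Stoichiometric O₂ = 1.5 × 488 = 732 lbmol/h; O₂ fed = 732 × 1.115 = 816.2 lbmol/h.
Fuel reacted = 0.978 × 488 → ξ = 477.3 lbmol/h.
Outlet (n = n₀ + ν ξ):
  CH₃OH: 488 − 1(477.3) = 10.74
  O₂: 816.2 − 1.5(477.3) = 100.3
  CO₂: 0 + 1(477.3) = 477.3
  H₂O: 0 + 2(477.3) = 954.5

477 lbmol/h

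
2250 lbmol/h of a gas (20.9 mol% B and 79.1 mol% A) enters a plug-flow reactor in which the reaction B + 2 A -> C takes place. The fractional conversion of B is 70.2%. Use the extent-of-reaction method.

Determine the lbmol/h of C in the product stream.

330 lbmol/h

B reacted = 0.702 × 470.2 = 330.1 lbmol/h; ν_B = −1, so ξ = 330.1/1 = 330.1 lbmol/h.
Outlet amounts (n = n₀ + ν ξ):
  B: 470.2 − 1(330.1) = 140.1
  A: 1780 − 2(330.1) = 1120
  C: 0 + 1(330.1) = 330.1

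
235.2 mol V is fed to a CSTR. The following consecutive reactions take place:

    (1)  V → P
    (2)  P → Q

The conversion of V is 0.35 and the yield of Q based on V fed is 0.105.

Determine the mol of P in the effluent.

57.6 mol

Conversion of V: V consumed = 1ξ₁ = 0.35 × 235.2 → ξ₁ = 82.32 mol.
Yield of Q: 1ξ₂ / 235.2 = 0.105 → ξ₂ = 24.7 mol.
Outlet amounts (n = n₀ + Σ ν·ξ):
  V: 235.2 − 1(82.32) = 152.9
  P: 0 + 1(82.32) − 1(24.7) = 57.62
  Q: 0 + 1(24.7) = 24.7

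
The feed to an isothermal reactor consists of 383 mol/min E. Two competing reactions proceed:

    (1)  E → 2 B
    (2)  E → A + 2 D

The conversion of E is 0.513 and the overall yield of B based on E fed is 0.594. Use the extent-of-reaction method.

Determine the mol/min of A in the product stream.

Yield of B: 2ξ₁ / 383 = 0.594 → ξ₁ = 113.8 mol/min.
Conversion of E: 1ξ₁ + 1ξ₂ = 0.513 × 383 = 196.5 → ξ₂ = 82.73 mol/min.
Outlet amounts (n = n₀ + Σ ν·ξ):
  E: 383 − 1(113.8) − 1(82.73) = 186.5
  B: 0 + 2(113.8) = 227.5
  A: 0 + 1(82.73) = 82.73
  D: 0 + 2(82.73) = 165.5

82.7 mol/min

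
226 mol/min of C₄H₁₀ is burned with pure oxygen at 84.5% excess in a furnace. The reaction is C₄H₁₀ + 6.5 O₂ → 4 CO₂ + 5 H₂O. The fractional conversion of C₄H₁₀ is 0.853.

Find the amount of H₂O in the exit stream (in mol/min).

964 mol/min

Stoichiometric O₂ = 6.5 × 226 = 1469 mol/min; O₂ fed = 1469 × 1.845 = 2710 mol/min.
Fuel reacted = 0.853 × 226 → ξ = 192.8 mol/min.
Outlet (n = n₀ + ν ξ):
  C₄H₁₀: 226 − 1(192.8) = 33.22
  O₂: 2710 − 6.5(192.8) = 1457
  CO₂: 0 + 4(192.8) = 771.1
  H₂O: 0 + 5(192.8) = 963.9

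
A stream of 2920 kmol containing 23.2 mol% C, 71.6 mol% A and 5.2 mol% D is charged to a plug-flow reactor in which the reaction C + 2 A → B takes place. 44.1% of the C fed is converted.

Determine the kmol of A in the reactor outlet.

C reacted = 0.441 × 677.4 = 298.8 kmol; ν_C = −1, so ξ = 298.8/1 = 298.8 kmol.
Outlet amounts (n = n₀ + ν ξ):
  C: 677.4 − 1(298.8) = 378.7
  A: 2091 − 2(298.8) = 1493
  B: 0 + 1(298.8) = 298.8
  D: 151.8 (inert)

1490 kmol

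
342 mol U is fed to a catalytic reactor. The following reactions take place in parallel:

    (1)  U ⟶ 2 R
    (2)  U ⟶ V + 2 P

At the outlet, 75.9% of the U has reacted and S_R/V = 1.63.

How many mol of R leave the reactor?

233 mol

Conversion of U: U consumed = 0.759 × 342 = 259.6 mol = 1ξ₁ + 1ξ₂.
Selectivity: 2ξ₁ / (1ξ₂) = 1.63 → ξ₁ = 0.815 ξ₂.
Substitute: (1·0.815 + 1) ξ₂ = 259.6 → ξ₂ = 143 mol, ξ₁ = 116.6 mol.
Outlet amounts (n = n₀ + Σ ν·ξ):
  U: 342 − 1(116.6) − 1(143) = 82.42
  R: 0 + 2(116.6) = 233.1
  V: 0 + 1(143) = 143
  P: 0 + 2(143) = 286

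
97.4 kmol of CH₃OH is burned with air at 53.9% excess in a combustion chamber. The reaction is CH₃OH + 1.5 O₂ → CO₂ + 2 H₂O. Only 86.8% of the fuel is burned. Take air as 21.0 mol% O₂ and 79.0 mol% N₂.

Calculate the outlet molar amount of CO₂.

84.5 kmol

Stoichiometric O₂ = 1.5 × 97.4 = 146.1 kmol; O₂ fed = 146.1 × 1.539 = 224.8 kmol.
N₂ fed = 224.8 × 79/21 = 845.9 kmol.
Fuel reacted = 0.868 × 97.4 → ξ = 84.54 kmol.
Outlet (n = n₀ + ν ξ):
  CH₃OH: 97.4 − 1(84.54) = 12.86
  O₂: 224.8 − 1.5(84.54) = 98.03
  N₂: 845.9 (inert)
  CO₂: 0 + 1(84.54) = 84.54
  H₂O: 0 + 2(84.54) = 169.1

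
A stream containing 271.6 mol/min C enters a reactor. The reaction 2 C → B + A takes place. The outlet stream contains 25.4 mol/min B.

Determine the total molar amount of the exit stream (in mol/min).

For B: n = n₀ + 1ξ → 25.4 = 0 + 1ξ, giving ξ = 25.4 mol/min.
Outlet amounts (n = n₀ + ν ξ):
  C: 271.6 − 2(25.4) = 220.8
  B: 0 + 1(25.4) = 25.4
  A: 0 + 1(25.4) = 25.4
Total out = 220.8 + 25.4 + 25.4 = 271.6 mol/min.

272 mol/min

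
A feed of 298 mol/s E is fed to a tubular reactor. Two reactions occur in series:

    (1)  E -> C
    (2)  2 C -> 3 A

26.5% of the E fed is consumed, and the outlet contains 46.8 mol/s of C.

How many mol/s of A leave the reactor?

48.3 mol/s

Conversion of E: E consumed = 1ξ₁ = 0.265 × 298 → ξ₁ = 78.97 mol/s.
C balance: n_C = 0 + 1ξ₁ − 2ξ₂ = 46.8 → ξ₂ = (1·78.97 − 46.8)/2 = 16.09 mol/s.
Outlet amounts (n = n₀ + Σ ν·ξ):
  E: 298 − 1(78.97) = 219
  C: 0 + 1(78.97) − 2(16.09) = 46.8
  A: 0 + 3(16.09) = 48.26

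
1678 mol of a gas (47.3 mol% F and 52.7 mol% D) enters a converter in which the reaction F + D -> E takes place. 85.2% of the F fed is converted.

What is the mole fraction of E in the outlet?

0.675

F reacted = 0.852 × 793.7 = 676.2 mol; ν_F = −1, so ξ = 676.2/1 = 676.2 mol.
Outlet amounts (n = n₀ + ν ξ):
  F: 793.7 − 1(676.2) = 117.5
  D: 884.3 − 1(676.2) = 208.1
  E: 0 + 1(676.2) = 676.2
Total out = 1002 mol; y_E = 676.2 / 1002 = 0.675.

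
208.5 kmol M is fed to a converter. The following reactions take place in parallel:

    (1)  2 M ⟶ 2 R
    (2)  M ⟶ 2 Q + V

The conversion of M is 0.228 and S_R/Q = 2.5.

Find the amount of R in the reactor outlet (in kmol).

Conversion of M: M consumed = 0.228 × 208.5 = 47.54 kmol = 2ξ₁ + 1ξ₂.
Selectivity: 2ξ₁ / (2ξ₂) = 2.5 → ξ₁ = 2.5 ξ₂.
Substitute: (2·2.5 + 1) ξ₂ = 47.54 → ξ₂ = 7.923 kmol, ξ₁ = 19.81 kmol.
Outlet amounts (n = n₀ + Σ ν·ξ):
  M: 208.5 − 2(19.81) − 1(7.923) = 161
  R: 0 + 2(19.81) = 39.62
  Q: 0 + 2(7.923) = 15.85
  V: 0 + 1(7.923) = 7.923

39.6 kmol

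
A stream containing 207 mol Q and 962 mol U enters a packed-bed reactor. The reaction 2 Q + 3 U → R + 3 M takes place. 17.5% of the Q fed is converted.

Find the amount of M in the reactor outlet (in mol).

54.3 mol

Q reacted = 0.175 × 207 = 36.22 mol; ν_Q = −2, so ξ = 36.22/2 = 18.11 mol.
Outlet amounts (n = n₀ + ν ξ):
  Q: 207 − 2(18.11) = 170.8
  U: 962 − 3(18.11) = 907.7
  R: 0 + 1(18.11) = 18.11
  M: 0 + 3(18.11) = 54.34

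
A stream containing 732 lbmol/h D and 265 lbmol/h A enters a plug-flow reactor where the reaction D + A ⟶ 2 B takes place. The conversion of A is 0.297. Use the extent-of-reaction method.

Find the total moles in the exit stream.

997 lbmol/h

A reacted = 0.297 × 265 = 78.7 lbmol/h; ν_A = −1, so ξ = 78.7/1 = 78.7 lbmol/h.
Outlet amounts (n = n₀ + ν ξ):
  D: 732 − 1(78.7) = 653.3
  A: 265 − 1(78.7) = 186.3
  B: 0 + 2(78.7) = 157.4
Total out = 653.3 + 186.3 + 157.4 = 997 lbmol/h.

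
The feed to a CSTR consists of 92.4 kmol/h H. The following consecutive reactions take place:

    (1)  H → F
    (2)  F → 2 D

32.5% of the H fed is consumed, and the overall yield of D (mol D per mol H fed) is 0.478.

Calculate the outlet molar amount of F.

Conversion of H: H consumed = 1ξ₁ = 0.325 × 92.4 → ξ₁ = 30.03 kmol/h.
Yield of D: 2ξ₂ / 92.4 = 0.478 → ξ₂ = 22.08 kmol/h.
Outlet amounts (n = n₀ + Σ ν·ξ):
  H: 92.4 − 1(30.03) = 62.37
  F: 0 + 1(30.03) − 1(22.08) = 7.946
  D: 0 + 2(22.08) = 44.17

7.95 kmol/h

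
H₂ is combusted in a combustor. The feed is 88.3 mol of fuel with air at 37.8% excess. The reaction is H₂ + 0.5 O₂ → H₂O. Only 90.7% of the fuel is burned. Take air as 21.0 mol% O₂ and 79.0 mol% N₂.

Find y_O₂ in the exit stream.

0.0615

Stoichiometric O₂ = 0.5 × 88.3 = 44.15 mol; O₂ fed = 44.15 × 1.378 = 60.84 mol.
N₂ fed = 60.84 × 79/21 = 228.9 mol.
Fuel reacted = 0.907 × 88.3 → ξ = 80.09 mol.
Outlet (n = n₀ + ν ξ):
  H₂: 88.3 − 1(80.09) = 8.212
  O₂: 60.84 − 0.5(80.09) = 20.79
  N₂: 228.9 (inert)
  H₂O: 0 + 1(80.09) = 80.09
Total out = 338 mol; y_O₂ = 20.79 / 338 = 0.06153.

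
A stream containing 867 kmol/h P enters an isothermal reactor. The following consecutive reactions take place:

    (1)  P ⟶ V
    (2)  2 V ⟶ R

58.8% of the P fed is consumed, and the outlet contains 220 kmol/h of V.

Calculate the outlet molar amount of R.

145 kmol/h

Conversion of P: P consumed = 1ξ₁ = 0.588 × 867 → ξ₁ = 509.8 kmol/h.
V balance: n_V = 0 + 1ξ₁ − 2ξ₂ = 220 → ξ₂ = (1·509.8 − 220)/2 = 144.9 kmol/h.
Outlet amounts (n = n₀ + Σ ν·ξ):
  P: 867 − 1(509.8) = 357.2
  V: 0 + 1(509.8) − 2(144.9) = 220
  R: 0 + 1(144.9) = 144.9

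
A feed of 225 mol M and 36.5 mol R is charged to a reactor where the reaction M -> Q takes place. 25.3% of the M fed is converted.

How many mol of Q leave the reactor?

56.9 mol

M reacted = 0.253 × 225 = 56.92 mol; ν_M = −1, so ξ = 56.92/1 = 56.92 mol.
Outlet amounts (n = n₀ + ν ξ):
  M: 225 − 1(56.92) = 168.1
  Q: 0 + 1(56.92) = 56.92
  R: 36.5 (inert)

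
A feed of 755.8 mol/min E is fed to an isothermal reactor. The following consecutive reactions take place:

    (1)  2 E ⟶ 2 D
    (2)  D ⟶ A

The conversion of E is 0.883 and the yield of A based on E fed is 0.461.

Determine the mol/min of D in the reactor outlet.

Conversion of E: E consumed = 2ξ₁ = 0.883 × 755.8 → ξ₁ = 333.7 mol/min.
Yield of A: 1ξ₂ / 755.8 = 0.461 → ξ₂ = 348.4 mol/min.
Outlet amounts (n = n₀ + Σ ν·ξ):
  E: 755.8 − 2(333.7) = 88.43
  D: 0 + 2(333.7) − 1(348.4) = 318.9
  A: 0 + 1(348.4) = 348.4

319 mol/min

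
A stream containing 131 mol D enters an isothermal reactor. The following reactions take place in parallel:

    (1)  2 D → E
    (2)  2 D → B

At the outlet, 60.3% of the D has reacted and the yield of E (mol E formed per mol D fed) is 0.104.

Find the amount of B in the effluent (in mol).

25.9 mol

Yield of E: 1ξ₁ / 131 = 0.104 → ξ₁ = 13.62 mol.
Conversion of D: 2ξ₁ + 2ξ₂ = 0.603 × 131 = 78.99 → ξ₂ = 25.87 mol.
Outlet amounts (n = n₀ + Σ ν·ξ):
  D: 131 − 2(13.62) − 2(25.87) = 52.01
  E: 0 + 1(13.62) = 13.62
  B: 0 + 1(25.87) = 25.87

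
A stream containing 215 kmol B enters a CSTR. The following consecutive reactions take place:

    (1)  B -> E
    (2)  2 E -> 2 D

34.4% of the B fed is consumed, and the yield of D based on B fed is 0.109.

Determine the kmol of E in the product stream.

Conversion of B: B consumed = 1ξ₁ = 0.344 × 215 → ξ₁ = 73.96 kmol.
Yield of D: 2ξ₂ / 215 = 0.109 → ξ₂ = 11.72 kmol.
Outlet amounts (n = n₀ + Σ ν·ξ):
  B: 215 − 1(73.96) = 141
  E: 0 + 1(73.96) − 2(11.72) = 50.52
  D: 0 + 2(11.72) = 23.43

50.5 kmol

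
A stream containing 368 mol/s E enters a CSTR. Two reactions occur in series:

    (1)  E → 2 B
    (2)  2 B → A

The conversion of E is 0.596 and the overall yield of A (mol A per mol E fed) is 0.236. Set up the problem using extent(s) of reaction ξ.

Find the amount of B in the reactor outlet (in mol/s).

265 mol/s

Conversion of E: E consumed = 1ξ₁ = 0.596 × 368 → ξ₁ = 219.3 mol/s.
Yield of A: 1ξ₂ / 368 = 0.236 → ξ₂ = 86.85 mol/s.
Outlet amounts (n = n₀ + Σ ν·ξ):
  E: 368 − 1(219.3) = 148.7
  B: 0 + 2(219.3) − 2(86.85) = 265
  A: 0 + 1(86.85) = 86.85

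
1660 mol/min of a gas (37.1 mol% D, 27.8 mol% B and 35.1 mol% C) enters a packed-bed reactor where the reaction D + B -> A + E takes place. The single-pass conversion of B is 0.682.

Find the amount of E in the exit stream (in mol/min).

B reacted = 0.682 × 461.5 = 314.7 mol/min; ν_B = −1, so ξ = 314.7/1 = 314.7 mol/min.
Outlet amounts (n = n₀ + ν ξ):
  D: 615.9 − 1(314.7) = 301.1
  B: 461.5 − 1(314.7) = 146.8
  A: 0 + 1(314.7) = 314.7
  E: 0 + 1(314.7) = 314.7
  C: 582.7 (inert)

315 mol/min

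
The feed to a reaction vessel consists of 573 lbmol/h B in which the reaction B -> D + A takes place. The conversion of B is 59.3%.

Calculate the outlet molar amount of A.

B reacted = 0.593 × 573 = 339.8 lbmol/h; ν_B = −1, so ξ = 339.8/1 = 339.8 lbmol/h.
Outlet amounts (n = n₀ + ν ξ):
  B: 573 − 1(339.8) = 233.2
  D: 0 + 1(339.8) = 339.8
  A: 0 + 1(339.8) = 339.8

340 lbmol/h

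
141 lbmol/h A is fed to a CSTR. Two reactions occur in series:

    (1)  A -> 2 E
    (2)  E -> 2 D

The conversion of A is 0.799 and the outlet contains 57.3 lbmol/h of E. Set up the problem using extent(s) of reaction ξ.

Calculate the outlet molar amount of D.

Conversion of A: A consumed = 1ξ₁ = 0.799 × 141 → ξ₁ = 112.7 lbmol/h.
E balance: n_E = 0 + 2ξ₁ − 1ξ₂ = 57.3 → ξ₂ = (2·112.7 − 57.3)/1 = 168 lbmol/h.
Outlet amounts (n = n₀ + Σ ν·ξ):
  A: 141 − 1(112.7) = 28.34
  E: 0 + 2(112.7) − 1(168) = 57.3
  D: 0 + 2(168) = 336

336 lbmol/h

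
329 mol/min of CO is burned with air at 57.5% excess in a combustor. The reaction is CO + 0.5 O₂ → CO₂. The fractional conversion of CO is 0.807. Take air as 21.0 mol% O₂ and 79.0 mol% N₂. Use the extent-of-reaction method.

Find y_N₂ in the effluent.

Stoichiometric O₂ = 0.5 × 329 = 164.5 mol/min; O₂ fed = 164.5 × 1.575 = 259.1 mol/min.
N₂ fed = 259.1 × 79/21 = 974.7 mol/min.
Fuel reacted = 0.807 × 329 → ξ = 265.5 mol/min.
Outlet (n = n₀ + ν ξ):
  CO: 329 − 1(265.5) = 63.5
  O₂: 259.1 − 0.5(265.5) = 126.3
  N₂: 974.7 (inert)
  CO₂: 0 + 1(265.5) = 265.5
Total out = 1430 mol/min; y_N₂ = 974.7 / 1430 = 0.6816.

0.682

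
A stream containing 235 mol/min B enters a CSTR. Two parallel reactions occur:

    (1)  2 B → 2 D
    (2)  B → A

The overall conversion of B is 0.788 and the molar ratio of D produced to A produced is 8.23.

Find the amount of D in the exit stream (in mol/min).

165 mol/min

Conversion of B: B consumed = 0.788 × 235 = 185.2 mol/min = 2ξ₁ + 1ξ₂.
Selectivity: 2ξ₁ / (1ξ₂) = 8.23 → ξ₁ = 4.115 ξ₂.
Substitute: (2·4.115 + 1) ξ₂ = 185.2 → ξ₂ = 20.06 mol/min, ξ₁ = 82.56 mol/min.
Outlet amounts (n = n₀ + Σ ν·ξ):
  B: 235 − 2(82.56) − 1(20.06) = 49.82
  D: 0 + 2(82.56) = 165.1
  A: 0 + 1(20.06) = 20.06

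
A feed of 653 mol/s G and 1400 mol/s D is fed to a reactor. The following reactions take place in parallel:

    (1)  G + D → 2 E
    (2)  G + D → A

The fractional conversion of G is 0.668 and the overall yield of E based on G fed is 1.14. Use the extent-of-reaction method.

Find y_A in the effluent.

0.0322

Yield of E: 2ξ₁ / 653 = 1.14 → ξ₁ = 372.2 mol/s.
Conversion of G: 1ξ₁ + 1ξ₂ = 0.668 × 653 = 436.2 → ξ₂ = 63.99 mol/s.
Outlet amounts (n = n₀ + Σ ν·ξ):
  G: 653 − 1(372.2) − 1(63.99) = 216.8
  D: 1400 − 1(372.2) − 1(63.99) = 963.8
  E: 0 + 2(372.2) = 744.4
  A: 0 + 1(63.99) = 63.99
Total out = 1989 mol/s; y_A = 63.99 / 1989 = 0.03217.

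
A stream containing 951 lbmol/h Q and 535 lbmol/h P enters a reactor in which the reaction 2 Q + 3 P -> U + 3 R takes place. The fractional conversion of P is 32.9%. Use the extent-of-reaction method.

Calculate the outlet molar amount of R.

176 lbmol/h

P reacted = 0.329 × 535 = 176 lbmol/h; ν_P = −3, so ξ = 176/3 = 58.67 lbmol/h.
Outlet amounts (n = n₀ + ν ξ):
  Q: 951 − 2(58.67) = 833.7
  P: 535 − 3(58.67) = 359
  U: 0 + 1(58.67) = 58.67
  R: 0 + 3(58.67) = 176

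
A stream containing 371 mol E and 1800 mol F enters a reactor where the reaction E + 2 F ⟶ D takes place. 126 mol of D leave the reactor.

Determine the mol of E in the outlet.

For D: n = n₀ + 1ξ → 126 = 0 + 1ξ, giving ξ = 126 mol.
Outlet amounts (n = n₀ + ν ξ):
  E: 371 − 1(126) = 245
  F: 1800 − 2(126) = 1548
  D: 0 + 1(126) = 126

245 mol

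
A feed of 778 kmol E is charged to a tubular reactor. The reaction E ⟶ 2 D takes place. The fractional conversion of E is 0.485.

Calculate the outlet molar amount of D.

755 kmol

E reacted = 0.485 × 778 = 377.3 kmol; ν_E = −1, so ξ = 377.3/1 = 377.3 kmol.
Outlet amounts (n = n₀ + ν ξ):
  E: 778 − 1(377.3) = 400.7
  D: 0 + 2(377.3) = 754.7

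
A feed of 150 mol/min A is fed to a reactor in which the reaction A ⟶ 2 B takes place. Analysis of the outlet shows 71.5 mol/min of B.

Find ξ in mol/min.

ξ = 35.8 mol/min

For B: n = n₀ + 2ξ → 71.5 = 0 + 2ξ, giving ξ = 35.75 mol/min.
Outlet amounts (n = n₀ + ν ξ):
  A: 150 − 1(35.75) = 114.2
  B: 0 + 2(35.75) = 71.5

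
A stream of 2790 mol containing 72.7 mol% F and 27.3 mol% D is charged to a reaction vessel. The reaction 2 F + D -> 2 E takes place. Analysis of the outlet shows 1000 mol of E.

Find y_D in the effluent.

0.114

For E: n = n₀ + 2ξ → 1000 = 0 + 2ξ, giving ξ = 500 mol.
Outlet amounts (n = n₀ + ν ξ):
  F: 2028 − 2(500) = 1028
  D: 761.7 − 1(500) = 261.7
  E: 0 + 2(500) = 1000
Total out = 2290 mol; y_D = 261.7 / 2290 = 0.1143.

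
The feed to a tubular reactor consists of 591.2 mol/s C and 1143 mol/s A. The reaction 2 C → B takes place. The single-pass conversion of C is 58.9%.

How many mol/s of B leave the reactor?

174 mol/s

C reacted = 0.589 × 591.2 = 348.2 mol/s; ν_C = −2, so ξ = 348.2/2 = 174.1 mol/s.
Outlet amounts (n = n₀ + ν ξ):
  C: 591.2 − 2(174.1) = 243
  B: 0 + 1(174.1) = 174.1
  A: 1143 (inert)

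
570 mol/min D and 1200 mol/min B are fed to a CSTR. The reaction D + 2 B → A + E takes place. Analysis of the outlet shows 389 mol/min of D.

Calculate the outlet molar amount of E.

181 mol/min

For D: n = n₀ − 1ξ → 389 = 570 − 1ξ, giving ξ = 181 mol/min.
Outlet amounts (n = n₀ + ν ξ):
  D: 570 − 1(181) = 389
  B: 1200 − 2(181) = 838
  A: 0 + 1(181) = 181
  E: 0 + 1(181) = 181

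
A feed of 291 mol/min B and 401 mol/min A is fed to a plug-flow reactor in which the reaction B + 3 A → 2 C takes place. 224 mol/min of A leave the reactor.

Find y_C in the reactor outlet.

For A: n = n₀ − 3ξ → 224 = 401 − 3ξ, giving ξ = 59 mol/min.
Outlet amounts (n = n₀ + ν ξ):
  B: 291 − 1(59) = 232
  A: 401 − 3(59) = 224
  C: 0 + 2(59) = 118
Total out = 574 mol/min; y_C = 118 / 574 = 0.2056.

0.206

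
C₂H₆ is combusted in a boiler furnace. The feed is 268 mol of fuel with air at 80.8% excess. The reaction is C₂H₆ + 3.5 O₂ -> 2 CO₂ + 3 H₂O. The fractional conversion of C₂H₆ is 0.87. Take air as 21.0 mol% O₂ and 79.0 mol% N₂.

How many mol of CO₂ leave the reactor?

466 mol

Stoichiometric O₂ = 3.5 × 268 = 938 mol; O₂ fed = 938 × 1.808 = 1696 mol.
N₂ fed = 1696 × 79/21 = 6380 mol.
Fuel reacted = 0.87 × 268 → ξ = 233.2 mol.
Outlet (n = n₀ + ν ξ):
  C₂H₆: 268 − 1(233.2) = 34.84
  O₂: 1696 − 3.5(233.2) = 879.8
  N₂: 6380 (inert)
  CO₂: 0 + 2(233.2) = 466.3
  H₂O: 0 + 3(233.2) = 699.5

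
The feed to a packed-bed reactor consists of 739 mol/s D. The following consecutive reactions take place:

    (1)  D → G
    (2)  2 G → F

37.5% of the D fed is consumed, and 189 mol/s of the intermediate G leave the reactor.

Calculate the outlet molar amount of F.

44.1 mol/s

Conversion of D: D consumed = 1ξ₁ = 0.375 × 739 → ξ₁ = 277.1 mol/s.
G balance: n_G = 0 + 1ξ₁ − 2ξ₂ = 189 → ξ₂ = (1·277.1 − 189)/2 = 44.06 mol/s.
Outlet amounts (n = n₀ + Σ ν·ξ):
  D: 739 − 1(277.1) = 461.9
  G: 0 + 1(277.1) − 2(44.06) = 189
  F: 0 + 1(44.06) = 44.06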